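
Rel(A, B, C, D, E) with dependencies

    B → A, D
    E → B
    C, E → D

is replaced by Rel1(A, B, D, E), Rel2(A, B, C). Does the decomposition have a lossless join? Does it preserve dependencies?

Lossless test: (A, B)⁺ = {A, B, D}, which is a superkey of neither fragment — lossy.
Dependency preservation: C, E → D is not contained in any single fragment, but the restricted closure of its left-hand side across the fragments still reaches the right-hand side; the remaining FDs each lie inside some fragment. All dependencies are preserved.

lossy but dependency-preserving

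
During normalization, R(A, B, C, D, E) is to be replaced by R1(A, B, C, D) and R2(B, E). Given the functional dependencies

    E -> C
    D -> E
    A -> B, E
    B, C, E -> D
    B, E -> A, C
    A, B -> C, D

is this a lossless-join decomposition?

Common attributes: R1 ∩ R2 = {B}.
No dependency enlarges {B}, so (B)⁺ = {B}.
The closure contains neither all of R1 = {A, B, C, D} nor all of R2 = {B, E}, so the common attributes are not a superkey of either fragment. The join is lossy.

No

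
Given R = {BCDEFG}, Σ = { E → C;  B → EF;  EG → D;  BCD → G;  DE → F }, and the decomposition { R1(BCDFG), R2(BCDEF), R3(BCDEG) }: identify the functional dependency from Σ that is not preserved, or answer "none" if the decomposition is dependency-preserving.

none

E → C lies within R2.
B → EF lies within R2.
EG → D lies within R3.
BCD → G lies within R1.
DE → F lies within R2.
Every dependency is enforceable on the fragments, so the decomposition is dependency-preserving.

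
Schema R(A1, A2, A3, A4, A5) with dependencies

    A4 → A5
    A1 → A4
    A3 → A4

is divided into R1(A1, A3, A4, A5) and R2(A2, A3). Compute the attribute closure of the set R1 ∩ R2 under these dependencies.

A3, A4, A5

R1 ∩ R2 = {A3}.
A3 → A4 applies, adding A4
A4 → A5 applies, adding A5
Closure: {A3, A4, A5}.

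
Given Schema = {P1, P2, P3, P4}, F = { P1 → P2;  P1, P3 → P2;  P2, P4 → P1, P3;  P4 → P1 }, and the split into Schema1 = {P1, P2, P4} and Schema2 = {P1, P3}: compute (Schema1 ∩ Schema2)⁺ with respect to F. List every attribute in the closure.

P1, P2

Schema1 ∩ Schema2 = {P1}.
P1 → P2 applies, adding P2
Closure: {P1, P2}.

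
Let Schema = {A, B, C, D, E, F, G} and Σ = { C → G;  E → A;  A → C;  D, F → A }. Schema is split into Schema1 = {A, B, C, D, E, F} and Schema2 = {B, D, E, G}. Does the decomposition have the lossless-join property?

Common attributes: Schema1 ∩ Schema2 = {B, D, E}.
Closure of {B, D, E}: E → A applies, adding A; A → C applies, adding C; C → G applies, adding G. So (B, D, E)⁺ = {A, B, C, D, E, G}.
This closure contains every attribute of Schema2, so Schema1 ∩ Schema2 → Schema2. The join is lossless.

Yes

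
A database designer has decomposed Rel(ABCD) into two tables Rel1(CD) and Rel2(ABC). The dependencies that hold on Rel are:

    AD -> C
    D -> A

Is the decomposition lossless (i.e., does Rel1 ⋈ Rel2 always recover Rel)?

No

Common attributes: Rel1 ∩ Rel2 = {C}.
No dependency enlarges {C}, so (C)⁺ = {C}.
The closure contains neither all of Rel1 = {CD} nor all of Rel2 = {ABC}, so the common attributes are not a superkey of either fragment. The join is lossy.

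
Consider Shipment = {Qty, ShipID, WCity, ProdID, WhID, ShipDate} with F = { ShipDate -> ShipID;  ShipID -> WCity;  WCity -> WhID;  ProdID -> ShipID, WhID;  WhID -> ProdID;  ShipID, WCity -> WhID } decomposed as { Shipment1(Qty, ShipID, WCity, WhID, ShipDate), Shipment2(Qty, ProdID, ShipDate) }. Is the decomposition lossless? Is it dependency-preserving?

lossless but not dependency-preserving

Lossless test: (Qty, ShipDate)⁺ = {Qty, ShipID, WCity, ProdID, WhID, ShipDate}, which contains all of one fragment — lossless.
Dependency preservation: the restricted closure of {ProdID} across the fragments never reaches {ShipID, WhID}, so ProdID → ShipID, WhID cannot be enforced without a join — not preserved.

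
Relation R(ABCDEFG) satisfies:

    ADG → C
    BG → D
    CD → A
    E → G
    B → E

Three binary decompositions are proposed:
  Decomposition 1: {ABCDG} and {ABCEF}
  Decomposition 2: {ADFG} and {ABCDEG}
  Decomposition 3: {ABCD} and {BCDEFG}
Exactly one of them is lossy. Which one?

Decomposition 1: common = {ABC}, closure = {ABCDEG} → lossless.
Decomposition 2: common = {ADG}, closure = {ACDG} → lossy.
Decomposition 3: common = {BCD}, closure = {ABCDEG} → lossless.

Decomposition 2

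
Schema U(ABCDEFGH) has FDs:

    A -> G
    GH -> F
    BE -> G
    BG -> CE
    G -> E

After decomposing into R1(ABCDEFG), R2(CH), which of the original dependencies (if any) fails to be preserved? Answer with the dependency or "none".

Check GH → F: no single fragment contains all of {FGH}, and the restricted closure of {GH} across the fragments never reaches {F}.
A → G is preserved.
BE → G is preserved.
BG → CE is preserved.
G → E is preserved.

GH -> F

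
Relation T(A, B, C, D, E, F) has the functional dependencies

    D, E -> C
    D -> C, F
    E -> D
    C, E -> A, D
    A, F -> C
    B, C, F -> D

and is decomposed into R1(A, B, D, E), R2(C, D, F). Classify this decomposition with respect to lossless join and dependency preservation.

Lossless test: (D)⁺ = {C, D, F}, which contains all of one fragment — lossless.
Dependency preservation: the restricted closure of {A, F} across the fragments never reaches {C}, so A, F → C cannot be enforced without a join — not preserved.

lossless but not dependency-preserving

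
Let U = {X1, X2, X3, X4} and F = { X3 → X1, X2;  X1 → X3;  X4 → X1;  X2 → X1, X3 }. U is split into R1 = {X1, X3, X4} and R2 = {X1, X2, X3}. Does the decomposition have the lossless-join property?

Yes

Common attributes: R1 ∩ R2 = {X1, X3}.
Closure of {X1, X3}: X3 → X1, X2 applies, adding X2. So (X1, X3)⁺ = {X1, X2, X3}.
This closure contains every attribute of R2, so R1 ∩ R2 → R2. The join is lossless.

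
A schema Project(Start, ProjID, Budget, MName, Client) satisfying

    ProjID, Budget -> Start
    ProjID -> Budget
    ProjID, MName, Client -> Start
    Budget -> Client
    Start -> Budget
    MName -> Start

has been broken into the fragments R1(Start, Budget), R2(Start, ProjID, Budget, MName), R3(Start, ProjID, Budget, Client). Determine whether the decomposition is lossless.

Yes

Chase test. Columns are Start, ProjID, Budget, MName, Client; row i has aⱼ where attribute j ∈ Ri, else bᵢⱼ.
Initial tableau (one row per fragment):
  row 1: a1 b12 a3 b14 b15
  row 2: a1 a2 a3 a4 b25
  row 3: a1 a2 a3 b34 a5
Rows 1 and 2 agree on Budget; apply Budget→Client and equate their Client entries.
Rows 1 and 3 agree on Budget; apply Budget→Client and equate their Client entries.
Row 2 is now all distinguished symbols — the join is lossless.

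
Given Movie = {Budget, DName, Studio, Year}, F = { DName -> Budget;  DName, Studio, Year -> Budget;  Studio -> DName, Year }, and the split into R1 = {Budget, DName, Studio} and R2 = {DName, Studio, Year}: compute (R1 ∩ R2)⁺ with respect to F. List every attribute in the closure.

R1 ∩ R2 = {DName, Studio}.
DName → Budget applies, adding Budget
Studio → DName, Year applies, adding Year
Closure: {Budget, DName, Studio, Year}.

Budget, DName, Studio, Year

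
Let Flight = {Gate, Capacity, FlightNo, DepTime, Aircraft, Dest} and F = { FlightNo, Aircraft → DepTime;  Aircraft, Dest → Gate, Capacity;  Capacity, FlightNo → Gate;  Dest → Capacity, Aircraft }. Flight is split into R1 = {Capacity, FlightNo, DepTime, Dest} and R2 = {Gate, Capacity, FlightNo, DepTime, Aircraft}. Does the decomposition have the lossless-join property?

No

Common attributes: R1 ∩ R2 = {Capacity, FlightNo, DepTime}.
Closure of {Capacity, FlightNo, DepTime}: Capacity, FlightNo → Gate applies, adding Gate. So (Capacity, FlightNo, DepTime)⁺ = {Gate, Capacity, FlightNo, DepTime}.
The closure contains neither all of R1 = {Capacity, FlightNo, DepTime, Dest} nor all of R2 = {Gate, Capacity, FlightNo, DepTime, Aircraft}, so the common attributes are not a superkey of either fragment. The join is lossy.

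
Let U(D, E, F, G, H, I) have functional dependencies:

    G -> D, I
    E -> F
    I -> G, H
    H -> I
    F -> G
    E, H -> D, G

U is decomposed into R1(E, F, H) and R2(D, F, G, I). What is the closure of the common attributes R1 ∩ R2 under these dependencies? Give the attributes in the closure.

D, F, G, H, I

R1 ∩ R2 = {F}.
F → G applies, adding G
G → D, I applies, adding D, I
I → G, H applies, adding H
Closure: {D, F, G, H, I}.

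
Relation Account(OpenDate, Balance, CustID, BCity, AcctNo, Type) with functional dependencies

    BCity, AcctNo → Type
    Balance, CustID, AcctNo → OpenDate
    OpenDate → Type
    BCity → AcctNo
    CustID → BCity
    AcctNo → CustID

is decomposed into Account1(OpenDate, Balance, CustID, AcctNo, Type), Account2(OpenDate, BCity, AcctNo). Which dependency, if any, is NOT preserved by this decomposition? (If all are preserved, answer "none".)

none

BCity, AcctNo → Type: restricted closure across fragments reaches Type.
Balance, CustID, AcctNo → OpenDate lies within Account1.
OpenDate → Type lies within Account1.
BCity → AcctNo lies within Account2.
CustID → BCity: restricted closure across fragments reaches BCity.
AcctNo → CustID lies within Account1.
Every dependency is enforceable on the fragments, so the decomposition is dependency-preserving.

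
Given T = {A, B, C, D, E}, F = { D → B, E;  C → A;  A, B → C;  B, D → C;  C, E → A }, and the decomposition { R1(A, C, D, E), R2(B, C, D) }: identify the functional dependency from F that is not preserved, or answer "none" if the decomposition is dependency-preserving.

A, B → C

Check A, B → C: no single fragment contains all of {A, B, C}, and the restricted closure of {A, B} across the fragments never reaches {C}.
D → B, E is preserved.
C → A is preserved.
B, D → C is preserved.
C, E → A is preserved.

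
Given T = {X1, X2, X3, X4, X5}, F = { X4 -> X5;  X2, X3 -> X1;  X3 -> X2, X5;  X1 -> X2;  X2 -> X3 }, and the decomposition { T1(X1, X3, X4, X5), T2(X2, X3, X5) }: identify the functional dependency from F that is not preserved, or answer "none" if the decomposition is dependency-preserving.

X4 → X5 lies within T1.
X2, X3 → X1: restricted closure across fragments reaches X1.
X3 → X2, X5 lies within T2.
X1 → X2: restricted closure across fragments reaches X2.
X2 → X3 lies within T2.
Every dependency is enforceable on the fragments, so the decomposition is dependency-preserving.

none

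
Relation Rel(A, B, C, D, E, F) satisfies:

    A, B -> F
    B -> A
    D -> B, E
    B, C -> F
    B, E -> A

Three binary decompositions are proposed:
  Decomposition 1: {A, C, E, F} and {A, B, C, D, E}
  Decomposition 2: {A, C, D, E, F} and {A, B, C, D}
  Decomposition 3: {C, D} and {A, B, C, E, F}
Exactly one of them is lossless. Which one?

Decomposition 2

Decomposition 1: common = {A, C, E}, closure = {A, C, E} → lossy.
Decomposition 2: common = {A, C, D}, closure = {A, B, C, D, E, F} → lossless.
Decomposition 3: common = {C}, closure = {C} → lossy.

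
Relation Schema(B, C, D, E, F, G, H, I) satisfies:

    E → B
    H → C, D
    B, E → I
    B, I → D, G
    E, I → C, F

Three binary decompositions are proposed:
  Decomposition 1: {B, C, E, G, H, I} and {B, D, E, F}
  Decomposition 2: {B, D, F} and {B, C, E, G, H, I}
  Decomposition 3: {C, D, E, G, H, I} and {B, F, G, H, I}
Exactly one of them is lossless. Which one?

Decomposition 1

Decomposition 1: common = {B, E}, closure = {B, C, D, E, F, G, I} → lossless.
Decomposition 2: common = {B}, closure = {B} → lossy.
Decomposition 3: common = {G, H, I}, closure = {C, D, G, H, I} → lossy.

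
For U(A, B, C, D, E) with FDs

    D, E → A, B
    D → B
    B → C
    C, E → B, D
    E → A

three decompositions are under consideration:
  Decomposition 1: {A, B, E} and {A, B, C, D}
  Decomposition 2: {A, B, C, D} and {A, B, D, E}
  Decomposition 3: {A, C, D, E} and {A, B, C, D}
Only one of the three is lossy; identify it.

Decomposition 1: common = {A, B}, closure = {A, B, C} → lossy.
Decomposition 2: common = {A, B, D}, closure = {A, B, C, D} → lossless.
Decomposition 3: common = {A, C, D}, closure = {A, B, C, D} → lossless.

Decomposition 1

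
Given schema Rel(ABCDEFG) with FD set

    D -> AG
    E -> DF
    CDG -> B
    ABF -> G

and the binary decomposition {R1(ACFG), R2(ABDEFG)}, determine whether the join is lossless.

No

Common attributes: R1 ∩ R2 = {AFG}.
No dependency enlarges {AFG}, so (AFG)⁺ = {AFG}.
The closure contains neither all of R1 = {ACFG} nor all of R2 = {ABDEFG}, so the common attributes are not a superkey of either fragment. The join is lossy.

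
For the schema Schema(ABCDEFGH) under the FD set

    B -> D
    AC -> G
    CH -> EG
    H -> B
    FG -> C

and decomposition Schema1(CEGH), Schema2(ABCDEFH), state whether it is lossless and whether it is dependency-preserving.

Lossless test: (CEH)⁺ = {BCDEGH}, which contains all of one fragment — lossless.
Dependency preservation: the restricted closure of {AC} across the fragments never reaches {G}, so AC → G cannot be enforced without a join — not preserved.

lossless but not dependency-preserving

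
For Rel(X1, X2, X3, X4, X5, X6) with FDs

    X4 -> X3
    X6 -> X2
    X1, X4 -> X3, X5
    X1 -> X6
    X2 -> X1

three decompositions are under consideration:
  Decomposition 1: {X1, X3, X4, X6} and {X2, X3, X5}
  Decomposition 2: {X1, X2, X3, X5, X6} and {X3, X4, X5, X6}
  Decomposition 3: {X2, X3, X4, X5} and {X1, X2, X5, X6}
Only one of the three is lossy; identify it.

Decomposition 1

Decomposition 1: common = {X3}, closure = {X3} → lossy.
Decomposition 2: common = {X3, X5, X6}, closure = {X1, X2, X3, X5, X6} → lossless.
Decomposition 3: common = {X2, X5}, closure = {X1, X2, X5, X6} → lossless.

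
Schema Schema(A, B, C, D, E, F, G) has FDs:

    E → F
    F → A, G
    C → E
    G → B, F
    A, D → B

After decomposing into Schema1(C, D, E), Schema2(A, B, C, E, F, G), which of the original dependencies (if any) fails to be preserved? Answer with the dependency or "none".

A, D → B

Check A, D → B: no single fragment contains all of {A, B, D}, and the restricted closure of {A, D} across the fragments never reaches {B}.
E → F is preserved.
F → A, G is preserved.
C → E is preserved.
G → B, F is preserved.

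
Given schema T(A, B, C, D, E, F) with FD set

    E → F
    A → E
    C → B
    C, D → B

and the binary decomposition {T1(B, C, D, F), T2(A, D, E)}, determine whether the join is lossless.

No

Common attributes: T1 ∩ T2 = {D}.
No dependency enlarges {D}, so (D)⁺ = {D}.
The closure contains neither all of T1 = {B, C, D, F} nor all of T2 = {A, D, E}, so the common attributes are not a superkey of either fragment. The join is lossy.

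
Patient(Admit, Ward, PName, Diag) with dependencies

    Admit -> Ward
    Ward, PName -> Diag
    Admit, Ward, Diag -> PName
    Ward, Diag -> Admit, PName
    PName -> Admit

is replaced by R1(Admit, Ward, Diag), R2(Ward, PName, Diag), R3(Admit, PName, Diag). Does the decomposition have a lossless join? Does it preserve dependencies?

Lossless test (chase): Rows 1 and 3 agree on Admit; apply Admit→Ward and equate their Ward entries. Rows 1 and 3 agree on Admit, Ward, Diag; apply Admit, Ward, Diag→PName and equate their PName entries. Rows 1 and 2 agree on Ward, Diag; apply Ward, Diag→Admit, PName and equate their Admit, PName entries. Row 1 is now all distinguished symbols — the join is lossless.
Dependency preservation: Admit, Ward, Diag → PName; Ward, Diag → Admit, PName are not contained in any single fragment, but the restricted closure of each left-hand side across the fragments still reaches the right-hand side; the remaining FDs each lie inside some fragment. All dependencies are preserved.

lossless and dependency-preserving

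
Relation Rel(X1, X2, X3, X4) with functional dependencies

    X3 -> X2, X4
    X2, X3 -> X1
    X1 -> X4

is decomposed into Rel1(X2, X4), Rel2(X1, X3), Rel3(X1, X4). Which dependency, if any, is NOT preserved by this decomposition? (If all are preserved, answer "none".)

Check X3 → X2, X4: no single fragment contains all of {X2, X3, X4}, and the restricted closure of {X3} across the fragments never reaches {X2, X4}.
X2, X3 → X1 is preserved.
X1 → X4 is preserved.

X3 -> X2, X4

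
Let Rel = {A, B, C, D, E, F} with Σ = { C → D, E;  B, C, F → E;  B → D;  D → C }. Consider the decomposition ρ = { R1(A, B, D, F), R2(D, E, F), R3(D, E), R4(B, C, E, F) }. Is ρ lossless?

Yes

Chase test. Columns are A, B, C, D, E, F; row i has aⱼ where attribute j ∈ Ri, else bᵢⱼ.
Initial tableau (one row per fragment):
  row 1: a1 a2 b13 a4 b15 a6
  row 2: b21 b22 b23 a4 a5 a6
  row 3: b31 b32 b33 a4 a5 b36
  row 4: b41 a2 a3 b44 a5 a6
Rows 1 and 4 agree on B; apply B→D and equate their D entries.
Rows 1 and 2 agree on D; apply D→C and equate their C entries.
Rows 1 and 3 agree on D; apply D→C and equate their C entries.
Rows 1 and 4 agree on D; apply D→C and equate their C entries.
Rows 1 and 2 agree on C; apply C→D, E and equate their D, E entries.
Row 1 is now all distinguished symbols — the join is lossless.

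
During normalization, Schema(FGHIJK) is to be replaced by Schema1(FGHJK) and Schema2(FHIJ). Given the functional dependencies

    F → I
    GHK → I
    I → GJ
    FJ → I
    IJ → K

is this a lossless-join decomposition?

Yes

Common attributes: Schema1 ∩ Schema2 = {FHJ}.
Closure of {FHJ}: F → I applies, adding I; I → GJ applies, adding G; IJ → K applies, adding K. So (FHJ)⁺ = {FGHIJK}.
This closure contains every attribute of Schema1, so Schema1 ∩ Schema2 → Schema1. The join is lossless.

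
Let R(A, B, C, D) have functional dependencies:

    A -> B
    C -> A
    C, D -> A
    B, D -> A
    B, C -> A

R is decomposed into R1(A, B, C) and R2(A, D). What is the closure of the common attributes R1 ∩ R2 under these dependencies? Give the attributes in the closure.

A, B

R1 ∩ R2 = {A}.
A → B applies, adding B
Closure: {A, B}.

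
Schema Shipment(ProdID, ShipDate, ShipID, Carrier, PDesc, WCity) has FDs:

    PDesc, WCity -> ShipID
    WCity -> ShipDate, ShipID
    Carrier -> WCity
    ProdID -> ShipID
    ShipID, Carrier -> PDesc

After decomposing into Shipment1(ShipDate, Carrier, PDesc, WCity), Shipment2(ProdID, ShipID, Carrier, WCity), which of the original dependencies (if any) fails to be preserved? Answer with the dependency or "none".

PDesc, WCity → ShipID: restricted closure across fragments reaches ShipID.
WCity → ShipDate, ShipID: restricted closure across fragments reaches ShipDate, ShipID.
Carrier → WCity lies within Shipment1.
ProdID → ShipID lies within Shipment2.
ShipID, Carrier → PDesc: restricted closure across fragments reaches PDesc.
Every dependency is enforceable on the fragments, so the decomposition is dependency-preserving.

none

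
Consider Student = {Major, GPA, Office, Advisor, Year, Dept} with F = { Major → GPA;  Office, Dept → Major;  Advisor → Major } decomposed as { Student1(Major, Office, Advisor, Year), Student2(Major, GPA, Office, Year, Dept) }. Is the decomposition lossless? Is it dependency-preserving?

Lossless test: (Major, Office, Year)⁺ = {Major, GPA, Office, Year}, which is a superkey of neither fragment — lossy.
Dependency preservation: every FD's attributes lie within a single fragment, so each can be enforced locally — preserved.

lossy but dependency-preserving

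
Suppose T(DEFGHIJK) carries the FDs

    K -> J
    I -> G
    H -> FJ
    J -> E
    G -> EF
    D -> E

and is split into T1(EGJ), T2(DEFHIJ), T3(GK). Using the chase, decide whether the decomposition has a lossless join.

Chase test. Columns are DEFGHIJK; row i has aⱼ where attribute j ∈ Ti, else bᵢⱼ.
Initial tableau (one row per fragment):
  row 1: b11 a2 b13 a4 b15 b16 a7 b18
  row 2: a1 a2 a3 b24 a5 a6 a7 b28
  row 3: b31 b32 b33 a4 b35 b36 b37 a8
Rows 1 and 3 agree on G; apply G→EF and equate their EF entries.
No row becomes fully distinguished — the join is lossy.

No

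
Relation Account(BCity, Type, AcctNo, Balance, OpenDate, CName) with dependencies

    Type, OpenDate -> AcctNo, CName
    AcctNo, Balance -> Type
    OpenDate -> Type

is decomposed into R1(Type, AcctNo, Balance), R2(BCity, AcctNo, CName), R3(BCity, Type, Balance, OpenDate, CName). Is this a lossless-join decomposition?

Chase test. Columns are BCity, Type, AcctNo, Balance, OpenDate, CName; row i has aⱼ where attribute j ∈ Ri, else bᵢⱼ.
Initial tableau (one row per fragment):
  row 1: b11 a2 a3 a4 b15 b16
  row 2: a1 b22 a3 b24 b25 a6
  row 3: a1 a2 b33 a4 a5 a6
No row becomes fully distinguished — the join is lossy.

No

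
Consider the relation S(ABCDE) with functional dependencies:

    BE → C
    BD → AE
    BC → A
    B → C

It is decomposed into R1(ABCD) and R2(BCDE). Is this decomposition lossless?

Yes

Common attributes: R1 ∩ R2 = {BCD}.
Closure of {BCD}: BD → AE applies, adding AE. So (BCD)⁺ = {ABCDE}.
This closure contains every attribute of R1, so R1 ∩ R2 → R1. The join is lossless.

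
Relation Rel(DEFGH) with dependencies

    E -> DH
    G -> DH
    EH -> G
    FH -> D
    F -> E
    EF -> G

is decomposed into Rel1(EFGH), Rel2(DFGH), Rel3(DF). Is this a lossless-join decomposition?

Yes

Chase test. Columns are DEFGH; row i has aⱼ where attribute j ∈ Reli, else bᵢⱼ.
Initial tableau (one row per fragment):
  row 1: b11 a2 a3 a4 a5
  row 2: a1 b22 a3 a4 a5
  row 3: a1 b32 a3 b34 b35
Rows 1 and 2 agree on G; apply G→DH and equate their DH entries.
Rows 1 and 2 agree on F; apply F→E and equate their E entries.
Rows 1 and 3 agree on F; apply F→E and equate their E entries.
Rows 1 and 3 agree on EF; apply EF→G and equate their G entries.
Rows 1 and 3 agree on E; apply E→DH and equate their DH entries.
Row 1 is now all distinguished symbols — the join is lossless.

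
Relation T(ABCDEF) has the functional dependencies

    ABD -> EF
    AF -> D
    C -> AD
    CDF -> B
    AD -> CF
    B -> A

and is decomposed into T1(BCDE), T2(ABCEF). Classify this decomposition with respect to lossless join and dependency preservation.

lossless but not dependency-preserving

Lossless test: (BCE)⁺ = {ABCDEF}, which contains all of one fragment — lossless.
Dependency preservation: the restricted closure of {AD} across the fragments never reaches {CF}, so AD → CF cannot be enforced without a join — not preserved.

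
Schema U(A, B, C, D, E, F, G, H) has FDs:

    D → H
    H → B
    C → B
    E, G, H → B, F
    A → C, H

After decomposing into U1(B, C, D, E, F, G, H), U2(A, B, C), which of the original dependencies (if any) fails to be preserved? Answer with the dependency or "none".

Check A → C, H: no single fragment contains all of {A, C, H}, and the restricted closure of {A} across the fragments never reaches {C, H}.
D → H is preserved.
H → B is preserved.
C → B is preserved.
E, G, H → B, F is preserved.

A → C, H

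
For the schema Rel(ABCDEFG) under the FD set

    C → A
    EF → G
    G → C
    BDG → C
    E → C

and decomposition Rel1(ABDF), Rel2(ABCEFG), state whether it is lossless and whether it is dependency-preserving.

lossy but dependency-preserving

Lossless test: (ABF)⁺ = {ABF}, which is a superkey of neither fragment — lossy.
Dependency preservation: BDG → C is not contained in any single fragment, but the restricted closure of its left-hand side across the fragments still reaches the right-hand side; the remaining FDs each lie inside some fragment. All dependencies are preserved.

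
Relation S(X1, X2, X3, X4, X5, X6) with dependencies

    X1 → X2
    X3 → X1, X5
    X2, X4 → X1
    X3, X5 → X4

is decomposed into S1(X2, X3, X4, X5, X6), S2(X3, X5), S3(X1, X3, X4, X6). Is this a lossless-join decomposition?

Yes

Chase test. Columns are X1, X2, X3, X4, X5, X6; row i has aⱼ where attribute j ∈ Si, else bᵢⱼ.
Initial tableau (one row per fragment):
  row 1: b11 a2 a3 a4 a5 a6
  row 2: b21 b22 a3 b24 a5 b26
  row 3: a1 b32 a3 a4 b35 a6
Rows 1 and 2 agree on X3; apply X3→X1, X5 and equate their X1, X5 entries.
Rows 1 and 3 agree on X3; apply X3→X1, X5 and equate their X1, X5 entries.
Rows 1 and 2 agree on X3, X5; apply X3, X5→X4 and equate their X4 entries.
Rows 1 and 2 agree on X1; apply X1→X2 and equate their X2 entries.
Rows 1 and 3 agree on X1; apply X1→X2 and equate their X2 entries.
Row 1 is now all distinguished symbols — the join is lossless.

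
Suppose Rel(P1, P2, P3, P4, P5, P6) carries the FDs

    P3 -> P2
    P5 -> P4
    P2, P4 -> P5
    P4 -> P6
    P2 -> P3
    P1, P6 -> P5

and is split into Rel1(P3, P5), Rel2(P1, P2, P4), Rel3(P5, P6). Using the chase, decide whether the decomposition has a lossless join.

Chase test. Columns are P1, P2, P3, P4, P5, P6; row i has aⱼ where attribute j ∈ Reli, else bᵢⱼ.
Initial tableau (one row per fragment):
  row 1: b11 b12 a3 b14 a5 b16
  row 2: a1 a2 b23 a4 b25 b26
  row 3: b31 b32 b33 b34 a5 a6
Rows 1 and 3 agree on P5; apply P5→P4 and equate their P4 entries.
Rows 1 and 3 agree on P4; apply P4→P6 and equate their P6 entries.
No row becomes fully distinguished — the join is lossy.

No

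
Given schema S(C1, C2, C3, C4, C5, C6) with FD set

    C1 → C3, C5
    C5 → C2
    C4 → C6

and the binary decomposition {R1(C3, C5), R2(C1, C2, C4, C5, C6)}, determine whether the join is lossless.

Common attributes: R1 ∩ R2 = {C5}.
Closure of {C5}: C5 → C2 applies, adding C2. So (C5)⁺ = {C2, C5}.
The closure contains neither all of R1 = {C3, C5} nor all of R2 = {C1, C2, C4, C5, C6}, so the common attributes are not a superkey of either fragment. The join is lossy.

No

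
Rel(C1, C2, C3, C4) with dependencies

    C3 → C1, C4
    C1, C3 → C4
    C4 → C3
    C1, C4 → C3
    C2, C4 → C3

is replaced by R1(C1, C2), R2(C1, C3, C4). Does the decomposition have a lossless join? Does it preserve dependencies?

Lossless test: (C1)⁺ = {C1}, which is a superkey of neither fragment — lossy.
Dependency preservation: C2, C4 → C3 is not contained in any single fragment, but the restricted closure of its left-hand side across the fragments still reaches the right-hand side; the remaining FDs each lie inside some fragment. All dependencies are preserved.

lossy but dependency-preserving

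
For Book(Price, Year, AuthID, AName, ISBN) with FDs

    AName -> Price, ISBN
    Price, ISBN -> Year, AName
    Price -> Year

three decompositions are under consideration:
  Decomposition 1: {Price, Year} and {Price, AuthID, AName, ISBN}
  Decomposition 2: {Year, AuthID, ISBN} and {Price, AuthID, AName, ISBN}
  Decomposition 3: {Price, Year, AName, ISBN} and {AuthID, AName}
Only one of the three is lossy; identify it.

Decomposition 2

Decomposition 1: common = {Price}, closure = {Price, Year} → lossless.
Decomposition 2: common = {AuthID, ISBN}, closure = {AuthID, ISBN} → lossy.
Decomposition 3: common = {AName}, closure = {Price, Year, AName, ISBN} → lossless.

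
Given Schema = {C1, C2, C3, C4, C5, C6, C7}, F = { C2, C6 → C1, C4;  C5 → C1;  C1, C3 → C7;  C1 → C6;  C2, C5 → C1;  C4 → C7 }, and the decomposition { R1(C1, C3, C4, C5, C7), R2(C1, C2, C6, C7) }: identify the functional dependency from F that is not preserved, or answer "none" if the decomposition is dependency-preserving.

Check C2, C6 → C1, C4: no single fragment contains all of {C1, C2, C4, C6}, and the restricted closure of {C2, C6} across the fragments never reaches {C1, C4}.
C5 → C1 is preserved.
C1, C3 → C7 is preserved.
C1 → C6 is preserved.
C2, C5 → C1 is preserved.
C4 → C7 is preserved.

C2, C6 → C1, C4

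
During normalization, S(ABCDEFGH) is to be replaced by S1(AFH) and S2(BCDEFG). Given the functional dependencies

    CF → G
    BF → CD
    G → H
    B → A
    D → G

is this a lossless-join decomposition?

No

Common attributes: S1 ∩ S2 = {F}.
No dependency enlarges {F}, so (F)⁺ = {F}.
The closure contains neither all of S1 = {AFH} nor all of S2 = {BCDEFG}, so the common attributes are not a superkey of either fragment. The join is lossy.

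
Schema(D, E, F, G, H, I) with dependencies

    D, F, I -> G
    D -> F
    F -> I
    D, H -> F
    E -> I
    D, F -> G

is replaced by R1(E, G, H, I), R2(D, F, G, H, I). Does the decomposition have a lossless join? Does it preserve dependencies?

lossy but dependency-preserving

Lossless test: (G, H, I)⁺ = {G, H, I}, which is a superkey of neither fragment — lossy.
Dependency preservation: every FD's attributes lie within a single fragment, so each can be enforced locally — preserved.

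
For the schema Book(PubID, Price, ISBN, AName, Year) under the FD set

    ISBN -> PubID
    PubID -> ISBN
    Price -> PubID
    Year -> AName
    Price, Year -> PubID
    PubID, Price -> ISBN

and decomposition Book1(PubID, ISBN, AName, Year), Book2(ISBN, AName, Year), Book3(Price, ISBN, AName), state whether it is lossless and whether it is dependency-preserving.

lossy but dependency-preserving

Lossless test (chase): Rows 1 and 2 agree on ISBN; apply ISBN→PubID and equate their PubID entries. Rows 1 and 3 agree on ISBN; apply ISBN→PubID and equate their PubID entries. No row becomes fully distinguished — the join is lossy.
Dependency preservation: Price → PubID; Price, Year → PubID; PubID, Price → ISBN are not contained in any single fragment, but the restricted closure of each left-hand side across the fragments still reaches the right-hand side; the remaining FDs each lie inside some fragment. All dependencies are preserved.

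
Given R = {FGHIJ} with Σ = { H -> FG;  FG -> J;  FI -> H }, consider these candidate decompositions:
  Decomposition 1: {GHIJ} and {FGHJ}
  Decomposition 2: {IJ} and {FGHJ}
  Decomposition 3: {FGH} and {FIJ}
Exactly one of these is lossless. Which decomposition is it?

Decomposition 1: common = {GHJ}, closure = {FGHJ} → lossless.
Decomposition 2: common = {J}, closure = {J} → lossy.
Decomposition 3: common = {F}, closure = {F} → lossy.

Decomposition 1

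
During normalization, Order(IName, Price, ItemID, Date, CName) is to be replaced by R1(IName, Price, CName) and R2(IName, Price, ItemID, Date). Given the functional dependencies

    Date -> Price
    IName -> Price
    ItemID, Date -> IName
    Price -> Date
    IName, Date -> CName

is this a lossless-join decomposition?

Common attributes: R1 ∩ R2 = {IName, Price}.
Closure of {IName, Price}: Price → Date applies, adding Date; IName, Date → CName applies, adding CName. So (IName, Price)⁺ = {IName, Price, Date, CName}.
This closure contains every attribute of R1, so R1 ∩ R2 → R1. The join is lossless.

Yes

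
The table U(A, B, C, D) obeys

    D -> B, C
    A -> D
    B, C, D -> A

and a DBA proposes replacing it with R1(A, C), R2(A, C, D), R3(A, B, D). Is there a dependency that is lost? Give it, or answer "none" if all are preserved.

none

D → B, C: restricted closure across fragments reaches B, C.
A → D lies within R2.
B, C, D → A: restricted closure across fragments reaches A.
Every dependency is enforceable on the fragments, so the decomposition is dependency-preserving.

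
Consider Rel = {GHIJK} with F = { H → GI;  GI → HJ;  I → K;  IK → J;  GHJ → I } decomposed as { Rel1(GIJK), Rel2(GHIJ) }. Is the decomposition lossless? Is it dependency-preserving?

Lossless test: (GIJ)⁺ = {GHIJK}, which contains all of one fragment — lossless.
Dependency preservation: every FD's attributes lie within a single fragment, so each can be enforced locally — preserved.

lossless and dependency-preserving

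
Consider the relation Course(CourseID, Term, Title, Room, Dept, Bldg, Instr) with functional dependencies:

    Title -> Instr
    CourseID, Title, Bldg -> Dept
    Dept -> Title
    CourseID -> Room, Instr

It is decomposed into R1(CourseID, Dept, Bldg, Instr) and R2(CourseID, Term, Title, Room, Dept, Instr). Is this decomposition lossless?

No

Common attributes: R1 ∩ R2 = {CourseID, Dept, Instr}.
Closure of {CourseID, Dept, Instr}: Dept → Title applies, adding Title; CourseID → Room, Instr applies, adding Room. So (CourseID, Dept, Instr)⁺ = {CourseID, Title, Room, Dept, Instr}.
The closure contains neither all of R1 = {CourseID, Dept, Bldg, Instr} nor all of R2 = {CourseID, Term, Title, Room, Dept, Instr}, so the common attributes are not a superkey of either fragment. The join is lossy.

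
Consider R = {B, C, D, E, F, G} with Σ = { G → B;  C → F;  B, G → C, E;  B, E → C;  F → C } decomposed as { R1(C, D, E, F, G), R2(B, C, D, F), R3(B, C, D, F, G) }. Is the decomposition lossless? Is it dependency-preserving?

Lossless test (chase): Rows 1 and 3 agree on G; apply G→B and equate their B entries. Rows 1 and 3 agree on B, G; apply B, G→C, E and equate their C, E entries. Row 1 is now all distinguished symbols — the join is lossless.
Dependency preservation: the restricted closure of {B, E} across the fragments never reaches {C}, so B, E → C cannot be enforced without a join — not preserved.

lossless but not dependency-preserving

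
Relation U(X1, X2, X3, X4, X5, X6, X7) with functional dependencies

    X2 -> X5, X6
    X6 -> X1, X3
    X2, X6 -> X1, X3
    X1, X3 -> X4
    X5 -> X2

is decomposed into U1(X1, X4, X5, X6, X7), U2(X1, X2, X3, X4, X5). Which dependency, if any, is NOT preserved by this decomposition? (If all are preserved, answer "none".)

X6 -> X1, X3

Check X6 → X1, X3: no single fragment contains all of {X1, X3, X6}, and the restricted closure of {X6} across the fragments never reaches {X1, X3}.
X2 → X5, X6 is preserved.
X2, X6 → X1, X3 is preserved.
X1, X3 → X4 is preserved.
X5 → X2 is preserved.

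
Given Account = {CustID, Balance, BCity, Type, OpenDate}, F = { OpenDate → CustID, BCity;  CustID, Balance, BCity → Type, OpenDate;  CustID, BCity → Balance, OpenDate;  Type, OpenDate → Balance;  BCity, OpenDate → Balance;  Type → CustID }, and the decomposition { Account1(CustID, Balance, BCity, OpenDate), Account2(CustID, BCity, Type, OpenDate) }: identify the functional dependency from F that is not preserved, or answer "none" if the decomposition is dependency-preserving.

OpenDate → CustID, BCity lies within Account1.
CustID, Balance, BCity → Type, OpenDate: restricted closure across fragments reaches Type, OpenDate.
CustID, BCity → Balance, OpenDate lies within Account1.
Type, OpenDate → Balance: restricted closure across fragments reaches Balance.
BCity, OpenDate → Balance lies within Account1.
Type → CustID lies within Account2.
Every dependency is enforceable on the fragments, so the decomposition is dependency-preserving.

none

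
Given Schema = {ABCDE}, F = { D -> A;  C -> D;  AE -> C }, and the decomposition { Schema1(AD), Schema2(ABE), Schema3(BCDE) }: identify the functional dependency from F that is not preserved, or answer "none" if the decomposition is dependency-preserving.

Check AE → C: no single fragment contains all of {ACE}, and the restricted closure of {AE} across the fragments never reaches {C}.
D → A is preserved.
C → D is preserved.

AE -> C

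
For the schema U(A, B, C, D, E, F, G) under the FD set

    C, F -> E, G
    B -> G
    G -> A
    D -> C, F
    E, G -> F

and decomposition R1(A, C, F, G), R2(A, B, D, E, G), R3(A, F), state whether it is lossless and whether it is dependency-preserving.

Lossless test (chase): applying each FD to every pair of rows produces no changes in the tableau, so no row becomes fully distinguished — the join is lossy.
Dependency preservation: the restricted closure of {C, F} across the fragments never reaches {E, G}, so C, F → E, G cannot be enforced without a join — not preserved.

lossy and not dependency-preserving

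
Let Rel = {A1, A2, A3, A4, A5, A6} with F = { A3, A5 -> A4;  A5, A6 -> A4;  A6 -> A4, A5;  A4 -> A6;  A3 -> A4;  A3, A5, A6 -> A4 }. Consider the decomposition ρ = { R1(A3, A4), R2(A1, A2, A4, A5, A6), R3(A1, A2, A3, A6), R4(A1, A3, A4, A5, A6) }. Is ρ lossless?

Chase test. Columns are A1, A2, A3, A4, A5, A6; row i has aⱼ where attribute j ∈ Ri, else bᵢⱼ.
Initial tableau (one row per fragment):
  row 1: b11 b12 a3 a4 b15 b16
  row 2: a1 a2 b23 a4 a5 a6
  row 3: a1 a2 a3 b34 b35 a6
  row 4: a1 b42 a3 a4 a5 a6
Rows 2 and 3 agree on A6; apply A6→A4, A5 and equate their A4, A5 entries.
Rows 1 and 2 agree on A4; apply A4→A6 and equate their A6 entries.
Rows 1 and 2 agree on A6; apply A6→A4, A5 and equate their A4, A5 entries.
Row 3 is now all distinguished symbols — the join is lossless.

Yes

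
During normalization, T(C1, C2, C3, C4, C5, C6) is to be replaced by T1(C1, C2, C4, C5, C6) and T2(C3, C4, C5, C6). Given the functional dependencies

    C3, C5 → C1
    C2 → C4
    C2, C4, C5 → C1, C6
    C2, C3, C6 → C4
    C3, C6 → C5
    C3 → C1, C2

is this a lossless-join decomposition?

No

Common attributes: T1 ∩ T2 = {C4, C5, C6}.
No dependency enlarges {C4, C5, C6}, so (C4, C5, C6)⁺ = {C4, C5, C6}.
The closure contains neither all of T1 = {C1, C2, C4, C5, C6} nor all of T2 = {C3, C4, C5, C6}, so the common attributes are not a superkey of either fragment. The join is lossy.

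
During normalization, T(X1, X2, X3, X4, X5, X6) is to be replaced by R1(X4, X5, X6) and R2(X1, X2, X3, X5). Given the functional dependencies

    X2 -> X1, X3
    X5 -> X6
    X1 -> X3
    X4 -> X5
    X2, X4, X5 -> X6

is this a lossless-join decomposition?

No

Common attributes: R1 ∩ R2 = {X5}.
Closure of {X5}: X5 → X6 applies, adding X6. So (X5)⁺ = {X5, X6}.
The closure contains neither all of R1 = {X4, X5, X6} nor all of R2 = {X1, X2, X3, X5}, so the common attributes are not a superkey of either fragment. The join is lossy.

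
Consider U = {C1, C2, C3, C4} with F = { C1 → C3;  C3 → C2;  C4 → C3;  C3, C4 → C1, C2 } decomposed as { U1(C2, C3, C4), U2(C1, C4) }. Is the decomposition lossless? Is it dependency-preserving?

lossless but not dependency-preserving

Lossless test: (C4)⁺ = {C1, C2, C3, C4}, which contains all of one fragment — lossless.
Dependency preservation: the restricted closure of {C1} across the fragments never reaches {C3}, so C1 → C3 cannot be enforced without a join — not preserved.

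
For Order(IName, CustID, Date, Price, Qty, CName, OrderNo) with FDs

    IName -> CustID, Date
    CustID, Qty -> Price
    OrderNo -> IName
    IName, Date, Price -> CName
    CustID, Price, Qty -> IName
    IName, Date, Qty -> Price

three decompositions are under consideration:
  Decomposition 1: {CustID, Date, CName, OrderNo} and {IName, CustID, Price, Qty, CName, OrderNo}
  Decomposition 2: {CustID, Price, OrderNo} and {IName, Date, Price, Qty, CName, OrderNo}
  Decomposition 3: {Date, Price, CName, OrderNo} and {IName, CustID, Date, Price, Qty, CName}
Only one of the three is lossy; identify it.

Decomposition 3

Decomposition 1: common = {CustID, CName, OrderNo}, closure = {IName, CustID, Date, CName, OrderNo} → lossless.
Decomposition 2: common = {Price, OrderNo}, closure = {IName, CustID, Date, Price, CName, OrderNo} → lossless.
Decomposition 3: common = {Date, Price, CName}, closure = {Date, Price, CName} → lossy.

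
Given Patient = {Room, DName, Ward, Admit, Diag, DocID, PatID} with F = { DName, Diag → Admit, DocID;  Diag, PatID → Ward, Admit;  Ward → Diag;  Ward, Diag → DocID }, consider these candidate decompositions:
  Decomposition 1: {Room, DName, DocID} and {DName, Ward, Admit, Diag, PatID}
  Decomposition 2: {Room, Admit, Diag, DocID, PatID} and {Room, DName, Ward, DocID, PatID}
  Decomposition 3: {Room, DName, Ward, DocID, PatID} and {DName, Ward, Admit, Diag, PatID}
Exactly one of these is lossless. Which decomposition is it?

Decomposition 3

Decomposition 1: common = {DName}, closure = {DName} → lossy.
Decomposition 2: common = {Room, DocID, PatID}, closure = {Room, DocID, PatID} → lossy.
Decomposition 3: common = {DName, Ward, PatID}, closure = {DName, Ward, Admit, Diag, DocID, PatID} → lossless.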